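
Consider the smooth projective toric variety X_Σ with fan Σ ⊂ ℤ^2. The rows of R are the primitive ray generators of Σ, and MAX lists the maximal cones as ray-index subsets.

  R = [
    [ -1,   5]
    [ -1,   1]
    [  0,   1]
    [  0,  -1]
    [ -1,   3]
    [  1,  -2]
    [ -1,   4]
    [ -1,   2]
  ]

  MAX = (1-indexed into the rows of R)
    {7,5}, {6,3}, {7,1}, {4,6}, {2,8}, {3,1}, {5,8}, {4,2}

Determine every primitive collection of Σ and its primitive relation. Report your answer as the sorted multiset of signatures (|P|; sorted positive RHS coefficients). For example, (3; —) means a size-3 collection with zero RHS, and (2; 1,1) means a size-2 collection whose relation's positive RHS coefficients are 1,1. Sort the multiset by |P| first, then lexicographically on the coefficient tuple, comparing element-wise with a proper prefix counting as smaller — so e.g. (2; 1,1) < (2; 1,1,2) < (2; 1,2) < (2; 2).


Primitive collections (20):

  {3,4}:  v_{3} + v_{4} = 0  ⟹  sig = (2; —)
  {6,8}:  v_{6} + v_{8} = 0  ⟹  sig = (2; —)
  {1,4}:  v_{1} + v_{4} = v_{7}  ⟹  sig = (2; 1)
  {2,3}:  v_{2} + v_{3} = v_{8}  ⟹  sig = (2; 1)
  {2,6}:  v_{2} + v_{6} = v_{4}  ⟹  sig = (2; 1)
  {3,5}:  v_{3} + v_{5} = v_{7}  ⟹  sig = (2; 1)
  {3,7}:  v_{3} + v_{7} = v_{1}  ⟹  sig = (2; 1)
  {3,8}:  v_{3} + v_{8} = v_{5}  ⟹  sig = (2; 1)
  {4,5}:  v_{4} + v_{5} = v_{8}  ⟹  sig = (2; 1)
  {4,7}:  v_{4} + v_{7} = v_{5}  ⟹  sig = (2; 1)
  {4,8}:  v_{4} + v_{8} = v_{2}  ⟹  sig = (2; 1)
  {5,6}:  v_{5} + v_{6} = v_{3}  ⟹  sig = (2; 1)
  {1,8}:  v_{1} + v_{8} = v_{5} + v_{7}  ⟹  sig = (2; 1,1)
  {2,7}:  v_{2} + v_{7} = v_{5} + v_{8}  ⟹  sig = (2; 1,1)
  {1,2}:  v_{1} + v_{2} = 2·v_{5}  ⟹  sig = (2; 2)
  {1,5}:  v_{1} + v_{5} = 2·v_{7}  ⟹  sig = (2; 2)
  {2,5}:  v_{2} + v_{5} = 2·v_{8}  ⟹  sig = (2; 2)
  {6,7}:  v_{6} + v_{7} = 2·v_{3}  ⟹  sig = (2; 2)
  {7,8}:  v_{7} + v_{8} = 2·v_{5}  ⟹  sig = (2; 2)
  {1,6}:  v_{1} + v_{6} = 3·v_{3}  ⟹  sig = (2; 3)

Signatures (|P|; sorted positive RHS coefficients), sorted:
    |P|=2: 20 collections, coeffs (), (), (1), (1), (1), (1), (1), (1), (1), (1), (1), (1), (1,1), (1,1), (2), (2), (2), (2), (2), (3)


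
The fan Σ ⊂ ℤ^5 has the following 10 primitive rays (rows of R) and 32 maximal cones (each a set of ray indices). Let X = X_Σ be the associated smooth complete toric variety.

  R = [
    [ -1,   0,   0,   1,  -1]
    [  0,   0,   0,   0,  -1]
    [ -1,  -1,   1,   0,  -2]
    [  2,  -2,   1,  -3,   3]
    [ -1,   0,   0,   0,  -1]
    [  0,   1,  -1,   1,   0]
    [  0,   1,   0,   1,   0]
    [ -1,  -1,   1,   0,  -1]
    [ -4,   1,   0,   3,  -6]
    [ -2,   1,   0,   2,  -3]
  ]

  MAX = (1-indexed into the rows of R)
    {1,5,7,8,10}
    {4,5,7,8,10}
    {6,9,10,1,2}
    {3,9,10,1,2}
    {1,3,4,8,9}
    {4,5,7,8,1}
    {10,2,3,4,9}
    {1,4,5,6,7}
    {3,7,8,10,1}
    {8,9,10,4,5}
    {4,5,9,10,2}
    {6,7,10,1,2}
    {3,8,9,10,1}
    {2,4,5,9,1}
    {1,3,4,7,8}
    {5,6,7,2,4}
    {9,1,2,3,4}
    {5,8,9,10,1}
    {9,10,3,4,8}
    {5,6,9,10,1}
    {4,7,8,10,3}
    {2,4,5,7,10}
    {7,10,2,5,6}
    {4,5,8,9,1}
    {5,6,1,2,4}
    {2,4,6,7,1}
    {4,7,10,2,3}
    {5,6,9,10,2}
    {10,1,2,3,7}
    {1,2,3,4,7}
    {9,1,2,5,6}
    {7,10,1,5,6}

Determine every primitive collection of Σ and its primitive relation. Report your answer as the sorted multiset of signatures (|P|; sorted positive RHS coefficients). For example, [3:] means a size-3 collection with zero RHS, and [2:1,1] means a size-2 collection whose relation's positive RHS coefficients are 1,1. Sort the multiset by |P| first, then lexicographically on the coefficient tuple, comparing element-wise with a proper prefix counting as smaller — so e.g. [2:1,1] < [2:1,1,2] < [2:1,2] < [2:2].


Minimal non-faces — 10 found among 10 rays, 32 max cones:

  P = {2,8}:  v_{2} + v_{8} = v_{3} ; sig = [2:1]
  P = {6,8}:  v_{6} + v_{8} = v_{1} ; sig = [2:1]
  P = {3,5}:  v_{3} + v_{5} = v_{4} + v_{9} ; sig = [2:1,1]
  P = {3,6}:  v_{3} + v_{6} = v_{1} + v_{2} ; sig = [2:1,1]
  P = {7,9}:  v_{7} + v_{9} = 2·v_{10} ; sig = [2:2]
  P = {4,6,10}:  v_{4} + v_{6} + v_{10} = 0 ; sig = [3:]
  P = {1,4,10}:  v_{1} + v_{4} + v_{10} = v_{8} ; sig = [3:1]
  P = {4,6,9}:  v_{4} + v_{6} + v_{9} = v_{1} + v_{2} + v_{5} ; sig = [3:1,1,1]
  P = {1,2,5,7}:  v_{1} + v_{2} + v_{5} + v_{7} = v_{10} ; sig = [4:1]
  P = {1,2,5,10}:  v_{1} + v_{2} + v_{5} + v_{10} = v_{9} ; sig = [4:1]

so the primitive-relation signature multiset is
    |P|=2: 5 collections, coeffs (1), (1), (1,1), (1,1), (2)
    |P|=3: 3 collections, coeffs (), (1), (1,1,1)
    |P|=4: 2 collections, coeffs (1), (1)


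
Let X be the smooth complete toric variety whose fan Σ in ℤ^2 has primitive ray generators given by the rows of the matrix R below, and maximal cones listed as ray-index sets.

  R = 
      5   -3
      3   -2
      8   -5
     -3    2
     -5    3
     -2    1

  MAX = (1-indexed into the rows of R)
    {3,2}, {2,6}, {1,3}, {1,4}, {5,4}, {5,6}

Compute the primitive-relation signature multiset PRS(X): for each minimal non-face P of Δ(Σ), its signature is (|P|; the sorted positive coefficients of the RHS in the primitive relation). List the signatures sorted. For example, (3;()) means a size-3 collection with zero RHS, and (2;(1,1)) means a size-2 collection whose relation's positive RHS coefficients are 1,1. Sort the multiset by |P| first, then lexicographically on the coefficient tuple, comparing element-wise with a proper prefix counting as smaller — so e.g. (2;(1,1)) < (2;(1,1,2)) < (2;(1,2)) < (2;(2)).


Primitive collections (9):

  {1,5}:  v_{1} + v_{5} = 0 ; sig = (2;())
  {2,4}:  v_{2} + v_{4} = 0 ; sig = (2;())
  {1,2}:  v_{1} + v_{2} = v_{3} ; sig = (2;(1))
  {1,6}:  v_{1} + v_{6} = v_{2} ; sig = (2;(1))
  {2,5}:  v_{2} + v_{5} = v_{6} ; sig = (2;(1))
  {3,4}:  v_{3} + v_{4} = v_{1} ; sig = (2;(1))
  {3,5}:  v_{3} + v_{5} = v_{2} ; sig = (2;(1))
  {4,6}:  v_{4} + v_{6} = v_{5} ; sig = (2;(1))
  {3,6}:  v_{3} + v_{6} = 2·v_{2} ; sig = (2;(2))

Sorted signature multiset PRS(X):
    |P|=2: 9 collections, coeffs (), (), (1), (1), (1), (1), (1), (1), (2)


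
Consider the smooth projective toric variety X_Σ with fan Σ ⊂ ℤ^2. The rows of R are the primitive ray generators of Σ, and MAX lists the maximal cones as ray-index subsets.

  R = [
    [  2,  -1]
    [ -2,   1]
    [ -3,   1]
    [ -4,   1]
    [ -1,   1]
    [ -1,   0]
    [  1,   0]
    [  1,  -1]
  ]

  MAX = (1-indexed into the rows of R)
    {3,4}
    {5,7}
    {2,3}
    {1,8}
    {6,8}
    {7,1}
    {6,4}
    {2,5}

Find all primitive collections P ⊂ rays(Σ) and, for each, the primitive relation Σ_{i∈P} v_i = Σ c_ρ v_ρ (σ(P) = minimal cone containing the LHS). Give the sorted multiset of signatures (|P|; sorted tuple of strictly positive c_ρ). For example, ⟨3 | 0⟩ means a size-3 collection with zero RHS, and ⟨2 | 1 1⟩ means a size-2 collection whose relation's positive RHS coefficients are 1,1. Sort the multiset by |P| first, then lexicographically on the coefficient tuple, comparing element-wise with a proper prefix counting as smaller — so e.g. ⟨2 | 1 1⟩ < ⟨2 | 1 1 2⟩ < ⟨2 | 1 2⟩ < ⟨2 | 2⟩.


Σ has 20 primitive collections:

  {1,2}:  v_{1} + v_{2} = 0  →  sig = ⟨2 | 0⟩
  {5,8}:  v_{5} + v_{8} = 0  →  sig = ⟨2 | 0⟩
  {6,7}:  v_{6} + v_{7} = 0  →  sig = ⟨2 | 0⟩
  {1,3}:  v_{1} + v_{3} = v_{6}  →  sig = ⟨2 | 1⟩
  {1,5}:  v_{1} + v_{5} = v_{7}  →  sig = ⟨2 | 1⟩
  {1,6}:  v_{1} + v_{6} = v_{8}  →  sig = ⟨2 | 1⟩
  {2,6}:  v_{2} + v_{6} = v_{3}  →  sig = ⟨2 | 1⟩
  {2,7}:  v_{2} + v_{7} = v_{5}  →  sig = ⟨2 | 1⟩
  {2,8}:  v_{2} + v_{8} = v_{6}  →  sig = ⟨2 | 1⟩
  {3,6}:  v_{3} + v_{6} = v_{4}  →  sig = ⟨2 | 1⟩
  {3,7}:  v_{3} + v_{7} = v_{2}  →  sig = ⟨2 | 1⟩
  {4,7}:  v_{4} + v_{7} = v_{3}  →  sig = ⟨2 | 1⟩
  {5,6}:  v_{5} + v_{6} = v_{2}  →  sig = ⟨2 | 1⟩
  {7,8}:  v_{7} + v_{8} = v_{1}  →  sig = ⟨2 | 1⟩
  {4,5}:  v_{4} + v_{5} = v_{2} + v_{3}  →  sig = ⟨2 | 1 1⟩
  {1,4}:  v_{1} + v_{4} = 2·v_{6}  →  sig = ⟨2 | 2⟩
  {2,4}:  v_{2} + v_{4} = 2·v_{3}  →  sig = ⟨2 | 2⟩
  {3,5}:  v_{3} + v_{5} = 2·v_{2}  →  sig = ⟨2 | 2⟩
  {3,8}:  v_{3} + v_{8} = 2·v_{6}  →  sig = ⟨2 | 2⟩
  {4,8}:  v_{4} + v_{8} = 3·v_{6}  →  sig = ⟨2 | 3⟩

Signatures (|P|; sorted positive RHS coefficients), sorted:
{ ⟨2 | 0⟩ ×3,  ⟨2 | 1⟩ ×11,  ⟨2 | 1 1⟩,  ⟨2 | 2⟩ ×4,  ⟨2 | 3⟩ }


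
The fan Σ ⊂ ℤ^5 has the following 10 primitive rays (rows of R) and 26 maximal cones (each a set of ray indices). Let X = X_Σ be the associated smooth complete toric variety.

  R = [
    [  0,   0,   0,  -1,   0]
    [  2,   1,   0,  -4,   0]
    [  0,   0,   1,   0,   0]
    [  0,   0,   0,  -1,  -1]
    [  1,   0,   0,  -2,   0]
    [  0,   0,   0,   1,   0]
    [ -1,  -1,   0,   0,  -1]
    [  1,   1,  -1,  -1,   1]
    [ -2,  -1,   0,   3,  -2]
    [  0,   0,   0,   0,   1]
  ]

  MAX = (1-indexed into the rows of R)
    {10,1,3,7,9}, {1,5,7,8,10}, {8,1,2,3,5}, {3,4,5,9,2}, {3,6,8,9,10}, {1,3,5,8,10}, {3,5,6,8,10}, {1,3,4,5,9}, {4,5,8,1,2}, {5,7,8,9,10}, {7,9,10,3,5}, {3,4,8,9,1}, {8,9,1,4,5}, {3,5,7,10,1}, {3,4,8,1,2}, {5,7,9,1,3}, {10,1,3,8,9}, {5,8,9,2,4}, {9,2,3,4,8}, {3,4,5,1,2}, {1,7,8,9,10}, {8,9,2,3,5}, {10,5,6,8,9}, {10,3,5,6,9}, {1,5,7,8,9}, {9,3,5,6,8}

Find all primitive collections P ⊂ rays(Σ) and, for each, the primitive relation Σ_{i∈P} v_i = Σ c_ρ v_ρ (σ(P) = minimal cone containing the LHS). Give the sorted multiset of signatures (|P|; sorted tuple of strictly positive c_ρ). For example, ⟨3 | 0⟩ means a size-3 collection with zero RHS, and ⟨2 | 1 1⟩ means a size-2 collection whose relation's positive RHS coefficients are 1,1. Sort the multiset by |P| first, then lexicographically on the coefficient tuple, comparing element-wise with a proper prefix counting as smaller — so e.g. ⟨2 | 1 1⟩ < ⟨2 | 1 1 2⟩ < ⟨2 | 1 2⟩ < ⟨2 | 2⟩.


14 minimal non-faces of Δ(Σ) (on 10 rays):

  • {1,6}:  v_{1} + v_{6} = 0  ⇒ sig = ⟨2 | 0⟩
  • {4,10}:  v_{4} + v_{10} = v_{1}  ⇒ sig = ⟨2 | 1⟩
  • {2,7}:  v_{2} + v_{7} = v_{1} + v_{4} + v_{5}  ⇒ sig = ⟨2 | 1 1 1⟩
  • {6,7}:  v_{6} + v_{7} = v_{5} + v_{9} + v_{10}  ⇒ sig = ⟨2 | 1 1 1⟩
  • {2,10}:  v_{2} + v_{10} = v_{1} + v_{3} + v_{5} + v_{8}  ⇒ sig = ⟨2 | 1 1 1 1⟩
  • {4,6}:  v_{4} + v_{6} = v_{3} + v_{5} + v_{8} + v_{9}  ⇒ sig = ⟨2 | 1 1 1 1⟩
  • {4,7}:  v_{4} + v_{7} = 2·v_{1} + v_{5} + v_{9}  ⇒ sig = ⟨2 | 1 1 2⟩
  • {2,6}:  v_{2} + v_{6} = 2·v_{3} + 2·v_{5} + 2·v_{8} + v_{9}  ⇒ sig = ⟨2 | 1 2 2 2⟩
  • {3,7,8}:  v_{3} + v_{7} + v_{8} = v_{1}  ⇒ sig = ⟨3 | 1⟩
  • {1,2,9}:  v_{1} + v_{2} + v_{9} = 2·v_{4}  ⇒ sig = ⟨3 | 2⟩
  • {1,5,9,10}:  v_{1} + v_{5} + v_{9} + v_{10} = v_{7}  ⇒ sig = ⟨4 | 1⟩
  • {3,4,5,8}:  v_{3} + v_{4} + v_{5} + v_{8} = v_{2}  ⇒ sig = ⟨4 | 1⟩
  • {3,5,8,9,10}:  v_{3} + v_{5} + v_{8} + v_{9} + v_{10} = 0  ⇒ sig = ⟨5 | 0⟩
  • {1,3,5,8,9}:  v_{1} + v_{3} + v_{5} + v_{8} + v_{9} = v_{4}  ⇒ sig = ⟨5 | 1⟩

Signatures (|P|; sorted positive RHS coefficients), sorted:
    |P|=2: 8 collections, coeffs (), (1), (1,1,1), (1,1,1), (1,1,1,1), (1,1,1,1), (1,1,2), (1,2,2,2)
    |P|=3: 2 collections, coeffs (1), (2)
    |P|=4: 2 collections, coeffs (1), (1)
    |P|=5: 2 collections, coeffs (), (1)


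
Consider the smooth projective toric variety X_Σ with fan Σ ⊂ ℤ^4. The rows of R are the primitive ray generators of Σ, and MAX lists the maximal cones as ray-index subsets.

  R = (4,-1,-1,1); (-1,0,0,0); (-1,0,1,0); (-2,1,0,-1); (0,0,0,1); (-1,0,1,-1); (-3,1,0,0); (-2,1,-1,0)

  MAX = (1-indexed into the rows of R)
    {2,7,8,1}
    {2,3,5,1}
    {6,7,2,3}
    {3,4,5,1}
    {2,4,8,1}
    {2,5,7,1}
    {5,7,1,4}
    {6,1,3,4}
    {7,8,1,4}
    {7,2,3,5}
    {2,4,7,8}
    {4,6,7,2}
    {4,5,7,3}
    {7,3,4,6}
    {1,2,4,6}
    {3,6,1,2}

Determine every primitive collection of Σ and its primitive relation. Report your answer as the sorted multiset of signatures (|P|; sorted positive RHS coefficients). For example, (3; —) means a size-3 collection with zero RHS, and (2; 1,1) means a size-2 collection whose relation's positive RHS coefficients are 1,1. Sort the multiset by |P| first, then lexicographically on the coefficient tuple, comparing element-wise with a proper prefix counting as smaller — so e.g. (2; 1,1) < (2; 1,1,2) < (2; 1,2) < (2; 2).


9 collections generate NE(X_Σ); each relation:

  • {3,8}:  v_{3} + v_{8} = v_{7}  ⇒ sig = (2; 1)
  • {5,6}:  v_{5} + v_{6} = v_{3}  ⇒ sig = (2; 1)
  • {6,8}:  v_{6} + v_{8} = v_{2} + v_{4}  ⇒ sig = (2; 1,1)
  • {5,8}:  v_{5} + v_{8} = v_{1} + 2·v_{7}  ⇒ sig = (2; 1,2)
  • {1,6,7}:  v_{1} + v_{6} + v_{7} = 0  ⇒ sig = (3; —)
  • {1,3,7}:  v_{1} + v_{3} + v_{7} = v_{5}  ⇒ sig = (3; 1)
  • {2,4,5}:  v_{2} + v_{4} + v_{5} = v_{7}  ⇒ sig = (3; 1)
  • {2,3,4}:  v_{2} + v_{3} + v_{4} = v_{6} + v_{7}  ⇒ sig = (3; 1,1)
  • {1,2,4,7}:  v_{1} + v_{2} + v_{4} + v_{7} = v_{8}  ⇒ sig = (4; 1)

Hence PRS(X_Σ) =
    |P|=2: 4 collections, coeffs (1), (1), (1,1), (1,2)
    |P|=3: 4 collections, coeffs (), (1), (1), (1,1)
    |P|=4: 1 collection, coeffs (1)


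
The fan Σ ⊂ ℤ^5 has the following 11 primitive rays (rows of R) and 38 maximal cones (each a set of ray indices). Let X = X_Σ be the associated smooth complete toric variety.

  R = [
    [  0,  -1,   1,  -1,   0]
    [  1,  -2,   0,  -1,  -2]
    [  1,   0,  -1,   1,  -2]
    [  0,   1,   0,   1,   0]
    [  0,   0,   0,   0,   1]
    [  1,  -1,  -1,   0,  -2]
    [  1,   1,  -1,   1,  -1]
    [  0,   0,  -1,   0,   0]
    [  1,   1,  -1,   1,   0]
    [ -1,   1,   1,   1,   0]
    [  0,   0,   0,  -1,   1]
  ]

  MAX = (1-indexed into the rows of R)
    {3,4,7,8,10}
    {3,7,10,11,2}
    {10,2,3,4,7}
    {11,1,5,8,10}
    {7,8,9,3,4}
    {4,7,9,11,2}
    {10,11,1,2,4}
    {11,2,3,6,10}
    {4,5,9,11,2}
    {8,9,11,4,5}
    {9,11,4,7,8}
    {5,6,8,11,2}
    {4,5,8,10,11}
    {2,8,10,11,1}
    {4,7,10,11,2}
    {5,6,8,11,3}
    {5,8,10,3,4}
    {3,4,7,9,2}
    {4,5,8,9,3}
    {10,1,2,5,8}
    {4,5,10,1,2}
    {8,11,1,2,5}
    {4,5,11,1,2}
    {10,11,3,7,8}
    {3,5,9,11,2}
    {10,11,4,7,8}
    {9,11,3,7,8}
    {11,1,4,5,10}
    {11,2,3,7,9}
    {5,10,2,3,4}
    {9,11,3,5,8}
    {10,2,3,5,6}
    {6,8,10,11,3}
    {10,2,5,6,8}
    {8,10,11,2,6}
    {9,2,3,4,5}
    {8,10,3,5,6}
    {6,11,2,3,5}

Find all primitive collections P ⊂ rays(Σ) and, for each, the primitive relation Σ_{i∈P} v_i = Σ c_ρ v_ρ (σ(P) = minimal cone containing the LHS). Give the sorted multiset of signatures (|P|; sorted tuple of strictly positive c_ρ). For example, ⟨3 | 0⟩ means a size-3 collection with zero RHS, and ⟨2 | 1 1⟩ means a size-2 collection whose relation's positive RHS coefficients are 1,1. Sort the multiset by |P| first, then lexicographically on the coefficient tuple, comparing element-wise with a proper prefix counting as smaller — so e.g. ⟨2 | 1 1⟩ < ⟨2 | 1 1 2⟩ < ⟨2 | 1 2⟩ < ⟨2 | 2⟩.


18 collections generate NE(X_Σ); each relation:

  P = {1,6}:  v_{1} + v_{6} = v_{2}  so sig = ⟨2 | 1⟩
  P = {4,6}:  v_{4} + v_{6} = v_{3}  so sig = ⟨2 | 1⟩
  P = {5,7}:  v_{5} + v_{7} = v_{9}  so sig = ⟨2 | 1⟩
  P = {1,3}:  v_{1} + v_{3} = v_{2} + v_{4}  so sig = ⟨2 | 1 1⟩
  P = {1,9}:  v_{1} + v_{9} = v_{2} + 2·v_{4} + v_{5} + v_{11}  so sig = ⟨2 | 1 1 1 2⟩
  P = {1,7}:  v_{1} + v_{7} = v_{2} + 2·v_{4} + v_{11}  so sig = ⟨2 | 1 1 2⟩
  P = {6,9}:  v_{6} + v_{9} = 2·v_{3} + v_{5} + v_{11}  so sig = ⟨2 | 1 1 2⟩
  P = {6,7}:  v_{6} + v_{7} = 2·v_{3} + v_{11}  so sig = ⟨2 | 1 2⟩
  P = {9,10}:  v_{9} + v_{10} = 2·v_{4}  so sig = ⟨2 | 2⟩
  P = {1,4,8}:  v_{1} + v_{4} + v_{8} = 0  so sig = ⟨3 | 0⟩
  P = {2,4,8}:  v_{2} + v_{4} + v_{8} = v_{6}  so sig = ⟨3 | 1⟩
  P = {3,4,11}:  v_{3} + v_{4} + v_{11} = v_{7}  so sig = ⟨3 | 1⟩
  P = {2,7,8}:  v_{2} + v_{7} + v_{8} = v_{3} + v_{6} + v_{11}  so sig = ⟨3 | 1 1 1⟩
  P = {2,8,9}:  v_{2} + v_{8} + v_{9} = v_{3} + v_{5} + v_{6} + v_{11}  so sig = ⟨3 | 1 1 1 1⟩
  P = {2,3,8}:  v_{2} + v_{3} + v_{8} = 2·v_{6}  so sig = ⟨3 | 2⟩
  P = {5,6,10,11}:  v_{5} + v_{6} + v_{10} + v_{11} = 0  so sig = ⟨4 | 0⟩
  P = {2,5,10,11}:  v_{2} + v_{5} + v_{10} + v_{11} = v_{1}  so sig = ⟨4 | 1⟩
  P = {3,5,10,11}:  v_{3} + v_{5} + v_{10} + v_{11} = v_{4}  so sig = ⟨4 | 1⟩

Signatures (|P|; sorted positive RHS coefficients), sorted:
    ⟨2 | 1⟩
    ⟨2 | 1⟩
    ⟨2 | 1⟩
    ⟨2 | 1 1⟩
    ⟨2 | 1 1 1 2⟩
    ⟨2 | 1 1 2⟩
    ⟨2 | 1 1 2⟩
    ⟨2 | 1 2⟩
    ⟨2 | 2⟩
    ⟨3 | 0⟩
    ⟨3 | 1⟩
    ⟨3 | 1⟩
    ⟨3 | 1 1 1⟩
    ⟨3 | 1 1 1 1⟩
    ⟨3 | 2⟩
    ⟨4 | 0⟩
    ⟨4 | 1⟩
    ⟨4 | 1⟩


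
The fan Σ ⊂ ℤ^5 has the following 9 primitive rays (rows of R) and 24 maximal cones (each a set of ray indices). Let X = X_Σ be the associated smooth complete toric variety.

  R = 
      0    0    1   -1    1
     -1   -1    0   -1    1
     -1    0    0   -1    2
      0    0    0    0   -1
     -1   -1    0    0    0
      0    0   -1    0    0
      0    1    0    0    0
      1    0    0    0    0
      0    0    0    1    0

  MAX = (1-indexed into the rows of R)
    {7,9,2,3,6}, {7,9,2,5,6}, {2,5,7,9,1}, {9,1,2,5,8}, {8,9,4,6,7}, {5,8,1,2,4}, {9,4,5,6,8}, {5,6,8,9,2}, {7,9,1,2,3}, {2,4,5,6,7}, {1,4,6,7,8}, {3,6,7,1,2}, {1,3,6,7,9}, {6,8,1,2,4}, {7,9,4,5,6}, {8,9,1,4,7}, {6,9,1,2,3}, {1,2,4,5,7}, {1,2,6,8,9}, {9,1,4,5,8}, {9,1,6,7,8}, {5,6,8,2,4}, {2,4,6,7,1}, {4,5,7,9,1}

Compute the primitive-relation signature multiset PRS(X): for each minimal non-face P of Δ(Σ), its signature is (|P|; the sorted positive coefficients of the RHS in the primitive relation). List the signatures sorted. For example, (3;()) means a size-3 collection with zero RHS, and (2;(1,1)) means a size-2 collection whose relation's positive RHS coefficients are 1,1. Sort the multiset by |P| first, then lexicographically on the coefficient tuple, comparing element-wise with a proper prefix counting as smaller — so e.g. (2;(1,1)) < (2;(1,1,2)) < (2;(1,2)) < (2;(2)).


|primitive collections| = 9. Relations:

  P={3,4}:  v_{3} + v_{4} = v_{2} + v_{7}  so sig = (2;(1,1))
  P={3,5}:  v_{3} + v_{5} = 2·v_{2} + v_{7} + v_{9}  so sig = (2;(1,1,2))
  P={3,8}:  v_{3} + v_{8} = 2·v_{1} + 2·v_{6} + v_{9}  so sig = (2;(1,2,2))
  P={5,7,8}:  v_{5} + v_{7} + v_{8} = 0  so sig = (3;())
  P={1,5,6}:  v_{1} + v_{5} + v_{6} = v_{2}  so sig = (3;(1))
  P={2,4,9}:  v_{2} + v_{4} + v_{9} = v_{5}  so sig = (3;(1))
  P={2,7,8}:  v_{2} + v_{7} + v_{8} = v_{1} + v_{6}  so sig = (3;(1,1))
  P={1,4,6,9}:  v_{1} + v_{4} + v_{6} + v_{9} = 0  so sig = (4;())
  P={1,2,6,7,9}:  v_{1} + v_{2} + v_{6} + v_{7} + v_{9} = v_{3}  so sig = (5;(1))

Hence PRS(X_Σ) =
    |P|=2: 3 collections, coeffs (1,1), (1,1,2), (1,2,2)
    |P|=3: 4 collections, coeffs (), (1), (1), (1,1)
    |P|=4: 1 collection, coeffs ()
    |P|=5: 1 collection, coeffs (1)


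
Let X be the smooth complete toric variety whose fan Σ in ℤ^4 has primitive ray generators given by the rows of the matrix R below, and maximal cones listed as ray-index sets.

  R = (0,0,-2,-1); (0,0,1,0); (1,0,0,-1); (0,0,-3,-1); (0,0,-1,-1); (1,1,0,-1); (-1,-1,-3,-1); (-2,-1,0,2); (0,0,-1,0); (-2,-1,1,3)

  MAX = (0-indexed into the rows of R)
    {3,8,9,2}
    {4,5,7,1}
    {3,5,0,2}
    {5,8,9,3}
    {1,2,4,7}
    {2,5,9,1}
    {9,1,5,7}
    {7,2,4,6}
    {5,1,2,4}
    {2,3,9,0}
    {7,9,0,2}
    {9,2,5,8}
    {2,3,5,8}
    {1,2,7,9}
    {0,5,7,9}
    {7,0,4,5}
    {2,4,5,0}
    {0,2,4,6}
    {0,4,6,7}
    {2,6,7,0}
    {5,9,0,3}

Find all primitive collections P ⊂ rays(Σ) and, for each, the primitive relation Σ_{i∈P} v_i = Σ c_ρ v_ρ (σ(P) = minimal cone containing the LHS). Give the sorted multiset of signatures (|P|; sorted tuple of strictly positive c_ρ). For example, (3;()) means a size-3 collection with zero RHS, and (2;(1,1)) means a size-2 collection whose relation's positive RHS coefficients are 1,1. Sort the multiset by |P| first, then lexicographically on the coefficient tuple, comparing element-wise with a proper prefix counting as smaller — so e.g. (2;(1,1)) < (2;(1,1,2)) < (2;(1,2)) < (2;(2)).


The 18 primitive collections of Σ (r=10, n=4):

  P = {1,8}:  v_{1} + v_{8} = 0 ; sig = (2;())
  P = {0,1}:  v_{0} + v_{1} = v_{4} ; sig = (2;(1))
  P = {0,8}:  v_{0} + v_{8} = v_{3} ; sig = (2;(1))
  P = {1,3}:  v_{1} + v_{3} = v_{0} ; sig = (2;(1))
  P = {4,8}:  v_{4} + v_{8} = v_{0} ; sig = (2;(1))
  P = {4,9}:  v_{4} + v_{9} = v_{7} ; sig = (2;(1))
  P = {5,6}:  v_{5} + v_{6} = v_{0} + v_{4} ; sig = (2;(1,1))
  P = {7,8}:  v_{7} + v_{8} = v_{0} + v_{9} ; sig = (2;(1,1))
  P = {1,6}:  v_{1} + v_{6} = v_{2} + 2·v_{4} + v_{7} ; sig = (2;(1,1,2))
  P = {6,8}:  v_{6} + v_{8} = 2·v_{0} + v_{2} + v_{7} ; sig = (2;(1,1,2))
  P = {6,9}:  v_{6} + v_{9} = v_{0} + v_{2} + 2·v_{7} ; sig = (2;(1,1,2))
  P = {3,6}:  v_{3} + v_{6} = 3·v_{0} + v_{2} + v_{7} ; sig = (2;(1,1,3))
  P = {3,7}:  v_{3} + v_{7} = 2·v_{0} + v_{9} ; sig = (2;(1,2))
  P = {3,4}:  v_{3} + v_{4} = 2·v_{0} ; sig = (2;(2))
  P = {2,5,7}:  v_{2} + v_{5} + v_{7} = 0 ; sig = (3;())
  P = {0,2,4,7}:  v_{0} + v_{2} + v_{4} + v_{7} = v_{6} ; sig = (4;(1))
  P = {0,2,5,9}:  v_{0} + v_{2} + v_{5} + v_{9} = v_{8} ; sig = (4;(1))
  P = {2,3,5,9}:  v_{2} + v_{3} + v_{5} + v_{9} = 2·v_{8} ; sig = (4;(2))

Signatures (|P|; sorted positive RHS coefficients), sorted:
    (2;())
    (2;(1))
    (2;(1))
    (2;(1))
    (2;(1))
    (2;(1))
    (2;(1,1))
    (2;(1,1))
    (2;(1,1,2))
    (2;(1,1,2))
    (2;(1,1,2))
    (2;(1,1,3))
    (2;(1,2))
    (2;(2))
    (3;())
    (4;(1))
    (4;(1))
    (4;(2))


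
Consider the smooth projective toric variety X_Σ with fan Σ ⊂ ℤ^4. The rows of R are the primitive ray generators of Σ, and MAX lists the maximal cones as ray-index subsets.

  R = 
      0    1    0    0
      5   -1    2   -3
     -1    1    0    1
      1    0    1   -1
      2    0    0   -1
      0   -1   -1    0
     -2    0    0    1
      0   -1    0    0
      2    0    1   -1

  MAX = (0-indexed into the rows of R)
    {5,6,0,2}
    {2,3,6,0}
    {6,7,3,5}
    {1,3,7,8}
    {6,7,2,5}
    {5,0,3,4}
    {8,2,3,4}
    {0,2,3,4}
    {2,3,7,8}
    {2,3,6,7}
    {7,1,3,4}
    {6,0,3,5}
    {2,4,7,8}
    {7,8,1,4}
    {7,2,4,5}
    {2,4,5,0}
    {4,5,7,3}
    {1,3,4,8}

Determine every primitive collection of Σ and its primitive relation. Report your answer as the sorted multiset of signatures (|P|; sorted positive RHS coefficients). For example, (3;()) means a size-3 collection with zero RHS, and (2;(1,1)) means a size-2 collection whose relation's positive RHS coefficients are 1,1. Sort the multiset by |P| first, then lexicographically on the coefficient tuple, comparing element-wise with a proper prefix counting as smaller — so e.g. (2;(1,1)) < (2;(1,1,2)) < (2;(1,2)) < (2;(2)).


12 collections generate NE(X_Σ); each relation:

  P={0,7}:  v_{0} + v_{7} = 0 ; sig = (2;())
  P={4,6}:  v_{4} + v_{6} = 0 ; sig = (2;())
  P={5,8}:  v_{5} + v_{8} = v_{4} + v_{7} ; sig = (2;(1,1))
  P={0,1}:  v_{0} + v_{1} = v_{3} + v_{4} + v_{8} ; sig = (2;(1,1,1))
  P={0,8}:  v_{0} + v_{8} = v_{2} + v_{3} + v_{4} ; sig = (2;(1,1,1))
  P={1,6}:  v_{1} + v_{6} = v_{3} + v_{7} + v_{8} ; sig = (2;(1,1,1))
  P={6,8}:  v_{6} + v_{8} = v_{2} + v_{3} + v_{7} ; sig = (2;(1,1,1))
  P={1,5}:  v_{1} + v_{5} = v_{3} + 2·v_{4} + 2·v_{7} ; sig = (2;(1,2,2))
  P={1,2}:  v_{1} + v_{2} = 2·v_{8} ; sig = (2;(2))
  P={2,3,5}:  v_{2} + v_{3} + v_{5} = 0 ; sig = (3;())
  P={2,3,4,7}:  v_{2} + v_{3} + v_{4} + v_{7} = v_{8} ; sig = (4;(1))
  P={3,4,7,8}:  v_{3} + v_{4} + v_{7} + v_{8} = v_{1} ; sig = (4;(1))

Signatures (|P|; sorted positive RHS coefficients), sorted:
[(2;()), (2;()), (2;(1,1)), (2;(1,1,1)), (2;(1,1,1)), (2;(1,1,1)), (2;(1,1,1)), (2;(1,2,2)), (2;(2)), (3;()), (4;(1)), (4;(1))]


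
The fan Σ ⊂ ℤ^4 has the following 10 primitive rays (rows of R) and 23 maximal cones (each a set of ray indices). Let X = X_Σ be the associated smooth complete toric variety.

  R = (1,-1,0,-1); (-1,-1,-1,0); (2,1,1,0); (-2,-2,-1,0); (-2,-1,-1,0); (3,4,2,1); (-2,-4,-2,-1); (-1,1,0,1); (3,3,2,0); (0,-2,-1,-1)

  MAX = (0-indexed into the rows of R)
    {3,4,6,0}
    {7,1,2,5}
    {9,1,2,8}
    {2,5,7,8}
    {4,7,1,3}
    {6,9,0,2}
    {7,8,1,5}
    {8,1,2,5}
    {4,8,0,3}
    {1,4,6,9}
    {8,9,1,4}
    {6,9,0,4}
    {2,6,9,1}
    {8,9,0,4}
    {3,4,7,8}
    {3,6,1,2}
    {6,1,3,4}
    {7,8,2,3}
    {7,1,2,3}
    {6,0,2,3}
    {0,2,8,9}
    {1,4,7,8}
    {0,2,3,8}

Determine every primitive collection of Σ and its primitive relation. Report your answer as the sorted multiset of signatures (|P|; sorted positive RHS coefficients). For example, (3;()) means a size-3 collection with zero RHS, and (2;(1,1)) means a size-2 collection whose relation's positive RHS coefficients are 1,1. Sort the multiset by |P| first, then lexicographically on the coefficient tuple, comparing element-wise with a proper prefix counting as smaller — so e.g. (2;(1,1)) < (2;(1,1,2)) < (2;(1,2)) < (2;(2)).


Minimal non-faces — 14 found among 10 rays, 23 max cones:

  P = {0,7}:  v_{0} + v_{7} = 0 ; sig = (2;())
  P = {2,4}:  v_{2} + v_{4} = 0 ; sig = (2;())
  P = {0,1}:  v_{0} + v_{1} = v_{9} ; sig = (2;(1))
  P = {3,9}:  v_{3} + v_{9} = v_{6} ; sig = (2;(1))
  P = {6,8}:  v_{6} + v_{8} = v_{0} ; sig = (2;(1))
  P = {7,9}:  v_{7} + v_{9} = v_{1} ; sig = (2;(1))
  P = {3,5}:  v_{3} + v_{5} = v_{2} + v_{7} ; sig = (2;(1,1))
  P = {5,6}:  v_{5} + v_{6} = v_{1} + v_{2} ; sig = (2;(1,1))
  P = {6,7}:  v_{6} + v_{7} = v_{1} + v_{3} ; sig = (2;(1,1))
  P = {0,5}:  v_{0} + v_{5} = v_{1} + v_{2} + v_{8} ; sig = (2;(1,1,1))
  P = {4,5}:  v_{4} + v_{5} = v_{1} + v_{7} + v_{8} ; sig = (2;(1,1,1))
  P = {5,9}:  v_{5} + v_{9} = 2·v_{1} + v_{2} + v_{8} ; sig = (2;(1,1,2))
  P = {1,3,8}:  v_{1} + v_{3} + v_{8} = 0 ; sig = (3;())
  P = {1,2,7,8}:  v_{1} + v_{2} + v_{7} + v_{8} = v_{5} ; sig = (4;(1))

Hence PRS(X_Σ) =
    |P|=2: 12 collections, coeffs (), (), (1), (1), (1), (1), (1,1), (1,1), (1,1), (1,1,1), (1,1,1), (1,1,2)
    |P|=3: 1 collection, coeffs ()
    |P|=4: 1 collection, coeffs (1)


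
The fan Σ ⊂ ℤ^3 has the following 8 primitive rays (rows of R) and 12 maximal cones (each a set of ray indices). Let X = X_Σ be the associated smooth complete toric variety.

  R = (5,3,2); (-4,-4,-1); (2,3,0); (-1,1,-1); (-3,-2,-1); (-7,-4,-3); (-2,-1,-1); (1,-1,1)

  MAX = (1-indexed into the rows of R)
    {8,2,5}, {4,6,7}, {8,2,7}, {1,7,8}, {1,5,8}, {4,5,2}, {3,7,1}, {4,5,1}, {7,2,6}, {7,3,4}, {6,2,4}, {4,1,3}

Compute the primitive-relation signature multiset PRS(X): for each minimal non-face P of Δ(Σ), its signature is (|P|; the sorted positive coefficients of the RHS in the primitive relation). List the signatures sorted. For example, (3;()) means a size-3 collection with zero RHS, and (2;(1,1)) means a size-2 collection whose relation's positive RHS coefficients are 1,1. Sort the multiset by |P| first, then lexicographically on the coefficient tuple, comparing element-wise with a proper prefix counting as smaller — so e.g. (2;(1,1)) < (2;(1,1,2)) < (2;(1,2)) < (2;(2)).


|primitive collections| = 12. Relations:

  P={4,8}:  v_{4} + v_{8} = 0 ; sig = (2;())
  P={1,2}:  v_{1} + v_{2} = v_{8} ; sig = (2;(1))
  P={1,6}:  v_{1} + v_{6} = v_{7} ; sig = (2;(1))
  P={2,3}:  v_{2} + v_{3} = v_{7} ; sig = (2;(1))
  P={3,5}:  v_{3} + v_{5} = v_{4} ; sig = (2;(1))
  P={3,8}:  v_{3} + v_{8} = v_{1} + v_{7} ; sig = (2;(1,1))
  P={5,7}:  v_{5} + v_{7} = v_{2} + v_{4} ; sig = (2;(1,1))
  P={6,8}:  v_{6} + v_{8} = v_{2} + v_{7} ; sig = (2;(1,1))
  P={3,6}:  v_{3} + v_{6} = v_{4} + 2·v_{7} ; sig = (2;(1,2))
  P={5,6}:  v_{5} + v_{6} = 2·v_{2} + 2·v_{4} ; sig = (2;(2,2))
  P={1,4,7}:  v_{1} + v_{4} + v_{7} = v_{3} ; sig = (3;(1))
  P={2,4,7}:  v_{2} + v_{4} + v_{7} = v_{6} ; sig = (3;(1))

Hence PRS(X_Σ) =
    (2;())
    (2;(1))
    (2;(1))
    (2;(1))
    (2;(1))
    (2;(1,1))
    (2;(1,1))
    (2;(1,1))
    (2;(1,2))
    (2;(2,2))
    (3;(1))
    (3;(1))


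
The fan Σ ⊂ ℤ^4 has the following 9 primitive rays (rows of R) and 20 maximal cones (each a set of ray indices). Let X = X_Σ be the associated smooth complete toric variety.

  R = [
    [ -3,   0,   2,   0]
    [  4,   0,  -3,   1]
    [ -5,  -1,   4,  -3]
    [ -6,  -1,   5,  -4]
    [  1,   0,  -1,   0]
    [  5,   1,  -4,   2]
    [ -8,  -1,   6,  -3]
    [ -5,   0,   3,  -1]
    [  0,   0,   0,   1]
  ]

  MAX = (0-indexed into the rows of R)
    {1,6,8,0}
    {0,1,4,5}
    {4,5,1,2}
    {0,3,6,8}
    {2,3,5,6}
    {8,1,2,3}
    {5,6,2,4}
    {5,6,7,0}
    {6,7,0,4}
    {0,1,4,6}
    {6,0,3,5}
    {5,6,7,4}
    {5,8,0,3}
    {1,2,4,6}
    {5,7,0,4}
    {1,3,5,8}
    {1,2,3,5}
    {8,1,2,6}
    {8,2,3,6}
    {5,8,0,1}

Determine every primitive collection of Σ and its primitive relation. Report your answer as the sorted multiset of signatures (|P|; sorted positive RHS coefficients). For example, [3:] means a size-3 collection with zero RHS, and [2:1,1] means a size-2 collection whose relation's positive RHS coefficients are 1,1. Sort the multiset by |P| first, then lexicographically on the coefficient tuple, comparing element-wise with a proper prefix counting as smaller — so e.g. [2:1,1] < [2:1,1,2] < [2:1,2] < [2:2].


|primitive collections| = 13. Relations:

  {0,2}:  v_{0} + v_{2} = v_{6} ; sig = [2:1]
  {4,8}:  v_{4} + v_{8} = v_{0} + v_{1} ; sig = [2:1,1]
  {2,7}:  v_{2} + v_{7} = v_{4} + v_{5} + 2·v_{6} ; sig = [2:1,1,2]
  {1,7}:  v_{1} + v_{7} = v_{0} + 2·v_{4} ; sig = [2:1,2]
  {3,4}:  v_{3} + v_{4} = 2·v_{2} + v_{5} ; sig = [2:1,2]
  {7,8}:  v_{7} + v_{8} = 2·v_{0} + v_{4} ; sig = [2:1,2]
  {3,7}:  v_{3} + v_{7} = v_{2} + 2·v_{5} + 2·v_{6} ; sig = [2:1,2,2]
  {2,5,8}:  v_{2} + v_{5} + v_{8} = 0 ; sig = [3:]
  {0,1,3}:  v_{0} + v_{1} + v_{3} = v_{2} ; sig = [3:1]
  {1,5,6}:  v_{1} + v_{5} + v_{6} = v_{4} ; sig = [3:1]
  {5,6,8}:  v_{5} + v_{6} + v_{8} = v_{0} ; sig = [3:1]
  {1,3,6}:  v_{1} + v_{3} + v_{6} = 2·v_{2} ; sig = [3:2]
  {0,4,5,6}:  v_{0} + v_{4} + v_{5} + v_{6} = v_{7} ; sig = [4:1]

so the primitive-relation signature multiset is
    |P|=2: 7 collections, coeffs (1), (1,1), (1,1,2), (1,2), (1,2), (1,2), (1,2,2)
    |P|=3: 5 collections, coeffs (), (1), (1), (1), (2)
    |P|=4: 1 collection, coeffs (1)


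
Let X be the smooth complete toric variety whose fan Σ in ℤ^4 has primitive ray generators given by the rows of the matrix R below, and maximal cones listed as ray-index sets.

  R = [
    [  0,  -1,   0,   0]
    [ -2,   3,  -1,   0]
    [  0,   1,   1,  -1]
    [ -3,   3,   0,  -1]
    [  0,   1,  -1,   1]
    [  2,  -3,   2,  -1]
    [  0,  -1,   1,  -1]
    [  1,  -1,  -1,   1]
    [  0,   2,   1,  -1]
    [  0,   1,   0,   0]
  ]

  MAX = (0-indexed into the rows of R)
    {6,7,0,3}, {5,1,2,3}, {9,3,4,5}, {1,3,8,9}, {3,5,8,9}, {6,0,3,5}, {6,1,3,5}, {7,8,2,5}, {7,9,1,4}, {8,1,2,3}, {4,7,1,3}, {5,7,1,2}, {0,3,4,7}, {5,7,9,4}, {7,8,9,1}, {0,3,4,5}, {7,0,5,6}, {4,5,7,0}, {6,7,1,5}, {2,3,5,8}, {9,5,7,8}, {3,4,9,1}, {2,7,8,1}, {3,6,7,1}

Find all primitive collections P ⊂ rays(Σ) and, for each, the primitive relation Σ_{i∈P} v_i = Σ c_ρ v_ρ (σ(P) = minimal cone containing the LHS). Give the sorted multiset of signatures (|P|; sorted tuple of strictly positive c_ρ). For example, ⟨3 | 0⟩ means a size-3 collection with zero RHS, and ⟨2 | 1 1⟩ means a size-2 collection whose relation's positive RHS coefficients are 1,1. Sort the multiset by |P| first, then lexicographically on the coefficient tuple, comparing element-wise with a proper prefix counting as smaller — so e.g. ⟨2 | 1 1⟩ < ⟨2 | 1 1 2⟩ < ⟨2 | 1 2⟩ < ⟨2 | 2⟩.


18 collections generate NE(X_Σ); each relation:

  • {0,9}:  v_{0} + v_{9} = 0  ⇒ sig = ⟨2 | 0⟩
  • {4,6}:  v_{4} + v_{6} = 0  ⇒ sig = ⟨2 | 0⟩
  • {0,8}:  v_{0} + v_{8} = v_{2}  ⇒ sig = ⟨2 | 1⟩
  • {2,9}:  v_{2} + v_{9} = v_{8}  ⇒ sig = ⟨2 | 1⟩
  • {0,1}:  v_{0} + v_{1} = v_{3} + v_{7}  ⇒ sig = ⟨2 | 1 1⟩
  • {0,2}:  v_{0} + v_{2} = v_{1} + v_{5}  ⇒ sig = ⟨2 | 1 1⟩
  • {6,9}:  v_{6} + v_{9} = v_{1} + v_{5}  ⇒ sig = ⟨2 | 1 1⟩
  • {6,8}:  v_{6} + v_{8} = v_{1} + v_{2} + v_{5}  ⇒ sig = ⟨2 | 1 1 1⟩
  • {2,4}:  v_{2} + v_{4} = 2·v_{9}  ⇒ sig = ⟨2 | 2⟩
  • {2,6}:  v_{2} + v_{6} = 2·v_{1} + 2·v_{5}  ⇒ sig = ⟨2 | 2 2⟩
  • {4,8}:  v_{4} + v_{8} = 3·v_{9}  ⇒ sig = ⟨2 | 3⟩
  • {1,4,5}:  v_{1} + v_{4} + v_{5} = v_{9}  ⇒ sig = ⟨3 | 1⟩
  • {1,5,9}:  v_{1} + v_{5} + v_{9} = v_{2}  ⇒ sig = ⟨3 | 1⟩
  • {3,5,7}:  v_{3} + v_{5} + v_{7} = v_{6}  ⇒ sig = ⟨3 | 1⟩
  • {3,7,9}:  v_{3} + v_{7} + v_{9} = v_{1}  ⇒ sig = ⟨3 | 1⟩
  • {3,7,8}:  v_{3} + v_{7} + v_{8} = v_{1} + v_{2}  ⇒ sig = ⟨3 | 1 1⟩
  • {2,3,7}:  v_{2} + v_{3} + v_{7} = 2·v_{1} + v_{5}  ⇒ sig = ⟨3 | 1 2⟩
  • {1,5,8}:  v_{1} + v_{5} + v_{8} = 2·v_{2}  ⇒ sig = ⟨3 | 2⟩

Hence PRS(X_Σ) =
{ ⟨2 | 0⟩ ×2,  ⟨2 | 1⟩ ×2,  ⟨2 | 1 1⟩ ×3,  ⟨2 | 1 1 1⟩,  ⟨2 | 2⟩,  ⟨2 | 2 2⟩,  ⟨2 | 3⟩,  ⟨3 | 1⟩ ×4,  ⟨3 | 1 1⟩,  ⟨3 | 1 2⟩,  ⟨3 | 2⟩ }


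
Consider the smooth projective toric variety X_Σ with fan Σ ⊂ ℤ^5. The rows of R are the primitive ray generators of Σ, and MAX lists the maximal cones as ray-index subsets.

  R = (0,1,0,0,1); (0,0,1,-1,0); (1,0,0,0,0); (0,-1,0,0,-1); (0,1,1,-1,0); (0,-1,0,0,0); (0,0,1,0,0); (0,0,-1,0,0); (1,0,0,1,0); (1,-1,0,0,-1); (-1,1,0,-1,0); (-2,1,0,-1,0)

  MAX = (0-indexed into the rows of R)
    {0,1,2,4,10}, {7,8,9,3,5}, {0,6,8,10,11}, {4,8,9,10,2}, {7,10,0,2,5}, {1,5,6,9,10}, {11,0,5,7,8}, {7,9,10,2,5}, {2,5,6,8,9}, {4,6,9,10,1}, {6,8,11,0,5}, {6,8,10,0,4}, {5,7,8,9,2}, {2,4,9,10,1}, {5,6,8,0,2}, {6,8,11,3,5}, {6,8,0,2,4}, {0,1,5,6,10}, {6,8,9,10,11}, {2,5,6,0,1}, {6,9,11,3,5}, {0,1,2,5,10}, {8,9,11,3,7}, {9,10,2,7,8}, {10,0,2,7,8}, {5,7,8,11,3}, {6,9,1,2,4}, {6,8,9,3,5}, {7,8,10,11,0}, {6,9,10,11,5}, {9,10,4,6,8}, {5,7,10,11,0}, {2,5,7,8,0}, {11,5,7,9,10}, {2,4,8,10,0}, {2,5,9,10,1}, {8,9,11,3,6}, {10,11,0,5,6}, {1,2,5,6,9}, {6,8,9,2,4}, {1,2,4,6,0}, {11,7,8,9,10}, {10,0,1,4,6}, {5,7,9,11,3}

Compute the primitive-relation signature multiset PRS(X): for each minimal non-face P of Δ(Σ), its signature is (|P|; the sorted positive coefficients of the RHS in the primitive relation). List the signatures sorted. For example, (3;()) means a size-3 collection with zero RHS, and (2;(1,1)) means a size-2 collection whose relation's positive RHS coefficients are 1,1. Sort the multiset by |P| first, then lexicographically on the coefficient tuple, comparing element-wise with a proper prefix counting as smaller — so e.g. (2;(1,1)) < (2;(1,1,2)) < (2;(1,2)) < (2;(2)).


17 minimal non-faces of Δ(Σ) (on 12 rays):

  P={0,3}:  v_{0} + v_{3} = 0 ; sig = (2;())
  P={6,7}:  v_{6} + v_{7} = 0 ; sig = (2;())
  P={0,9}:  v_{0} + v_{9} = v_{2} ; sig = (2;(1))
  P={2,3}:  v_{2} + v_{3} = v_{9} ; sig = (2;(1))
  P={2,11}:  v_{2} + v_{11} = v_{10} ; sig = (2;(1))
  P={4,5}:  v_{4} + v_{5} = v_{1} ; sig = (2;(1))
  P={1,8}:  v_{1} + v_{8} = v_{2} + v_{6} ; sig = (2;(1,1))
  P={3,10}:  v_{3} + v_{10} = v_{9} + v_{11} ; sig = (2;(1,1))
  P={4,7}:  v_{4} + v_{7} = v_{2} + v_{10} ; sig = (2;(1,1))
  P={1,7}:  v_{1} + v_{7} = v_{2} + v_{5} + v_{10} ; sig = (2;(1,1,1))
  P={3,4}:  v_{3} + v_{4} = v_{6} + v_{9} + v_{10} ; sig = (2;(1,1,1))
  P={1,3}:  v_{1} + v_{3} = v_{5} + v_{6} + v_{9} + v_{10} ; sig = (2;(1,1,1,1))
  P={1,11}:  v_{1} + v_{11} = v_{5} + v_{6} + 2·v_{10} ; sig = (2;(1,1,2))
  P={4,11}:  v_{4} + v_{11} = v_{6} + 2·v_{10} ; sig = (2;(1,2))
  P={5,8,10}:  v_{5} + v_{8} + v_{10} = 0 ; sig = (3;())
  P={2,6,10}:  v_{2} + v_{6} + v_{10} = v_{4} ; sig = (3;(1))
  P={5,8,9,11}:  v_{5} + v_{8} + v_{9} + v_{11} = v_{3} ; sig = (4;(1))

Hence PRS(X_Σ) =
    |P|=2: 14 collections, coeffs (), (), (1), (1), (1), (1), (1,1), (1,1), (1,1), (1,1,1), (1,1,1), (1,1,1,1), (1,1,2), (1,2)
    |P|=3: 2 collections, coeffs (), (1)
    |P|=4: 1 collection, coeffs (1)


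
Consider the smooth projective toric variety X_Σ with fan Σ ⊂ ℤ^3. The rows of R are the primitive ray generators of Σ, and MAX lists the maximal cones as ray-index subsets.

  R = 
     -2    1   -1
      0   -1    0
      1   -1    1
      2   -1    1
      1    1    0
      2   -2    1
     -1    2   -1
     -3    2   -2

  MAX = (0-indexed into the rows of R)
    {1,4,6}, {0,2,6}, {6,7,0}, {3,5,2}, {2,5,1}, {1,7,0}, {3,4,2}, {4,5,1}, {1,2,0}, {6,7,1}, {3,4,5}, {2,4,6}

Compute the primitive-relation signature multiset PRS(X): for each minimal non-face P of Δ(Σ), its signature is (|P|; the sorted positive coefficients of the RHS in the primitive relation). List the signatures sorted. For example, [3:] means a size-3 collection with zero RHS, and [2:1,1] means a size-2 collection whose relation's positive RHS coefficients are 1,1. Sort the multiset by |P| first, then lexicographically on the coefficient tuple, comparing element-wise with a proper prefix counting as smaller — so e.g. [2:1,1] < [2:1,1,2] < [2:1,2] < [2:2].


Δ(Σ) — 8 vertices, 14 min non-faces:

  • {0,3}:  v_{0} + v_{3} = 0  ⟹  sig = [2:]
  • {0,4}:  v_{0} + v_{4} = v_{6}  ⟹  sig = [2:1]
  • {0,5}:  v_{0} + v_{5} = v_{1}  ⟹  sig = [2:1]
  • {1,3}:  v_{1} + v_{3} = v_{5}  ⟹  sig = [2:1]
  • {2,7}:  v_{2} + v_{7} = v_{0}  ⟹  sig = [2:1]
  • {3,6}:  v_{3} + v_{6} = v_{4}  ⟹  sig = [2:1]
  • {3,7}:  v_{3} + v_{7} = v_{1} + v_{6}  ⟹  sig = [2:1,1]
  • {5,6}:  v_{5} + v_{6} = v_{1} + v_{4}  ⟹  sig = [2:1,1]
  • {4,7}:  v_{4} + v_{7} = v_{1} + 2·v_{6}  ⟹  sig = [2:1,2]
  • {5,7}:  v_{5} + v_{7} = 2·v_{1} + v_{6}  ⟹  sig = [2:1,2]
  • {1,2,6}:  v_{1} + v_{2} + v_{6} = 0  ⟹  sig = [3:]
  • {0,1,6}:  v_{0} + v_{1} + v_{6} = v_{7}  ⟹  sig = [3:1]
  • {1,2,4}:  v_{1} + v_{2} + v_{4} = v_{3}  ⟹  sig = [3:1]
  • {2,4,5}:  v_{2} + v_{4} + v_{5} = 2·v_{3}  ⟹  sig = [3:2]

Sorted signature multiset PRS(X):
{ [2:],  [2:1] ×5,  [2:1,1] ×2,  [2:1,2] ×2,  [3:],  [3:1] ×2,  [3:2] }


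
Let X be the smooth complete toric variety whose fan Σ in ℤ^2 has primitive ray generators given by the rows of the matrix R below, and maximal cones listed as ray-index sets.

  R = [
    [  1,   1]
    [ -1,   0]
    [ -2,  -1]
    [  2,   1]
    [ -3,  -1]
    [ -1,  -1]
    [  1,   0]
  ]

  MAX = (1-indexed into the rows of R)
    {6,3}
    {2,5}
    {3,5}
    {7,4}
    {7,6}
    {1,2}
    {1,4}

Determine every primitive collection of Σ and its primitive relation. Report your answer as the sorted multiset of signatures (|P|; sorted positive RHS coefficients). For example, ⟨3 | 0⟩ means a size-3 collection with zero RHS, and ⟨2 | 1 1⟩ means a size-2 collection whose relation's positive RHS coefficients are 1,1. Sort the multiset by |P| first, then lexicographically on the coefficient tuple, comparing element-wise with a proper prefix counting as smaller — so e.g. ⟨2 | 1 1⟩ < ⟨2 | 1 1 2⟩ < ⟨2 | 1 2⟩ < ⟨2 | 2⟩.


The 14 primitive collections of Σ (r=7, n=2):

  P = {1,6}:  v_{1} + v_{6} = 0  so sig = ⟨2 | 0⟩
  P = {2,7}:  v_{2} + v_{7} = 0  so sig = ⟨2 | 0⟩
  P = {3,4}:  v_{3} + v_{4} = 0  so sig = ⟨2 | 0⟩
  P = {1,3}:  v_{1} + v_{3} = v_{2}  so sig = ⟨2 | 1⟩
  P = {1,7}:  v_{1} + v_{7} = v_{4}  so sig = ⟨2 | 1⟩
  P = {2,3}:  v_{2} + v_{3} = v_{5}  so sig = ⟨2 | 1⟩
  P = {2,4}:  v_{2} + v_{4} = v_{1}  so sig = ⟨2 | 1⟩
  P = {2,6}:  v_{2} + v_{6} = v_{3}  so sig = ⟨2 | 1⟩
  P = {3,7}:  v_{3} + v_{7} = v_{6}  so sig = ⟨2 | 1⟩
  P = {4,5}:  v_{4} + v_{5} = v_{2}  so sig = ⟨2 | 1⟩
  P = {4,6}:  v_{4} + v_{6} = v_{7}  so sig = ⟨2 | 1⟩
  P = {5,7}:  v_{5} + v_{7} = v_{3}  so sig = ⟨2 | 1⟩
  P = {1,5}:  v_{1} + v_{5} = 2·v_{2}  so sig = ⟨2 | 2⟩
  P = {5,6}:  v_{5} + v_{6} = 2·v_{3}  so sig = ⟨2 | 2⟩

Signatures (|P|; sorted positive RHS coefficients), sorted:
{ ⟨2 | 0⟩ ×3,  ⟨2 | 1⟩ ×9,  ⟨2 | 2⟩ ×2 }


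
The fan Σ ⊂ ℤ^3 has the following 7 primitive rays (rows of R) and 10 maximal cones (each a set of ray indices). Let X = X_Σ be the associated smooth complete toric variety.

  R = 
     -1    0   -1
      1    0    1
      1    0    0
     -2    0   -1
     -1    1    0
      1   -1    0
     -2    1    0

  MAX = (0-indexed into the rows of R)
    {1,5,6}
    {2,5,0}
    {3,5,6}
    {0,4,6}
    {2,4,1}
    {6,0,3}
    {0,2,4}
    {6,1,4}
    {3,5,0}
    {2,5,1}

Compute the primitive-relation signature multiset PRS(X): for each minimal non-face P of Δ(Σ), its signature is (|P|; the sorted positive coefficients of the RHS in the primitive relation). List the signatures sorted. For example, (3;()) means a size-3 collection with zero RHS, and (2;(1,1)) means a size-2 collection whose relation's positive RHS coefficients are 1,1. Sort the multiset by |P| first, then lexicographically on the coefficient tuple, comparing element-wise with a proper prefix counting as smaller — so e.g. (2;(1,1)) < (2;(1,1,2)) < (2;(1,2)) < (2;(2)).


|primitive collections| = 7. Relations:

  P={0,1}:  v_{0} + v_{1} = 0  →  sig = (2;())
  P={4,5}:  v_{4} + v_{5} = 0  →  sig = (2;())
  P={2,3}:  v_{2} + v_{3} = v_{0}  →  sig = (2;(1))
  P={2,6}:  v_{2} + v_{6} = v_{4}  →  sig = (2;(1))
  P={1,3}:  v_{1} + v_{3} = v_{5} + v_{6}  →  sig = (2;(1,1))
  P={3,4}:  v_{3} + v_{4} = v_{0} + v_{6}  →  sig = (2;(1,1))
  P={0,5,6}:  v_{0} + v_{5} + v_{6} = v_{3}  →  sig = (3;(1))

Signatures (|P|; sorted positive RHS coefficients), sorted:
{ (2;()) ×2,  (2;(1)) ×2,  (2;(1,1)) ×2,  (3;(1)) }
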